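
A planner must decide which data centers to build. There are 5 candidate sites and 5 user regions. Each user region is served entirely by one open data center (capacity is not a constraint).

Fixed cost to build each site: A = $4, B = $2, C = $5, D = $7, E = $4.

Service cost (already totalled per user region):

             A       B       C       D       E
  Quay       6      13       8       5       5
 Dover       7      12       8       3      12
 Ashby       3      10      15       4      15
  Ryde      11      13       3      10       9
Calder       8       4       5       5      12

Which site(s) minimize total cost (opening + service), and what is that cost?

Open C and D; minimum total cost 32.

For any fixed open set, each user region goes to its cheapest open site; total = fixed + service.
{C, D}: Quay→D 5, Dover→D 3, Ashby→D 4, Ryde→C 3, Calder→C 5. Service 20; fixed 12; total 32.
{A, C}: service 24 + fixed 9 = 33
{B, C, D}: service 19 + fixed 14 = 33
{A, B, C, D, E}: Quay→D 5, Dover→D 3, Ashby→A 3, Ryde→C 3, Calder→B 4. Service 18; fixed 22; total 40.
No other subset beats 32.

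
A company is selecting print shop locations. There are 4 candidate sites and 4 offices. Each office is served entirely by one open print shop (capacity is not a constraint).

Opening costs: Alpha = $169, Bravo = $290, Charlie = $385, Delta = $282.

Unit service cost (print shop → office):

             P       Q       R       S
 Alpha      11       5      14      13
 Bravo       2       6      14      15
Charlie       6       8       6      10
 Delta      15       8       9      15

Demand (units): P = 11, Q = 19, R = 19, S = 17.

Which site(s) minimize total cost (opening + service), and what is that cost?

For any fixed open set, each office goes to its cheapest open site; total = fixed + service.
{Alpha}: P→Alpha 11·11=121, Q→Alpha 5·19=95, R→Alpha 14·19=266, S→Alpha 13·17=221. Service 703; fixed 169; total 872.
{Charlie}: service 502 + fixed 385 = 887
{Bravo}: P→Bravo 2·11=22, Q→Bravo 6·19=114, R→Bravo 14·19=266, S→Bravo 15·17=255. Service 657; fixed 290; total 947.
{Alpha, Bravo, Charlie, Delta}: P→Bravo 2·11=22, Q→Alpha 5·19=95, R→Charlie 6·19=114, S→Charlie 10·17=170. Service 401; fixed 1126; total 1527.
No other subset beats 872.

Open Alpha only; minimum total cost 872.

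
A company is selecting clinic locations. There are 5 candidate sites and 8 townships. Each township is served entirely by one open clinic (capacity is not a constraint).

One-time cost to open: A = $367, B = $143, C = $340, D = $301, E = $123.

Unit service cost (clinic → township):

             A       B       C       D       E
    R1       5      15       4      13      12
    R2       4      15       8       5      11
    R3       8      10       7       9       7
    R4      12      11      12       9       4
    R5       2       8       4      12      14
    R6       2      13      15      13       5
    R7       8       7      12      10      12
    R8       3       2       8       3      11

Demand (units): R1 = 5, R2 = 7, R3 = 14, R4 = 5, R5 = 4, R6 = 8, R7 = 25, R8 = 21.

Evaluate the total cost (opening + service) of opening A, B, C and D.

Each township is assigned to its cheapest site among the open ones.
{A, B, C, D}: R1→C 4·5=20, R2→A 4·7=28, R3→C 7·14=98, R4→D 9·5=45, R5→A 2·4=8, R6→A 2·8=16, R7→B 7·25=175, R8→B 2·21=42. Service 432; fixed 1151; total 1583.

Total cost: 1583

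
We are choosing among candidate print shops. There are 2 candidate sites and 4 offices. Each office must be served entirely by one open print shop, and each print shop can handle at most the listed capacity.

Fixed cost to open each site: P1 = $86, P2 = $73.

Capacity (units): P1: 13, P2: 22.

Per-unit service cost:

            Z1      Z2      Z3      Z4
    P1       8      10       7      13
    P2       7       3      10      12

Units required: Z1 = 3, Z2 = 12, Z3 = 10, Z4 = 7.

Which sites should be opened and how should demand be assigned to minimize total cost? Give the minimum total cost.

Minimum total cost: 370

Open {P1, P2}: Z1→P2 7·3=21, Z2→P2 3·12=36, Z3→P1 7·10=70, Z4→P2 12·7=84.
Loads: P1 carries 10/13, P2 carries 22/22. Service 211; fixed 159; total 370.
Next best feasible plan costs 373.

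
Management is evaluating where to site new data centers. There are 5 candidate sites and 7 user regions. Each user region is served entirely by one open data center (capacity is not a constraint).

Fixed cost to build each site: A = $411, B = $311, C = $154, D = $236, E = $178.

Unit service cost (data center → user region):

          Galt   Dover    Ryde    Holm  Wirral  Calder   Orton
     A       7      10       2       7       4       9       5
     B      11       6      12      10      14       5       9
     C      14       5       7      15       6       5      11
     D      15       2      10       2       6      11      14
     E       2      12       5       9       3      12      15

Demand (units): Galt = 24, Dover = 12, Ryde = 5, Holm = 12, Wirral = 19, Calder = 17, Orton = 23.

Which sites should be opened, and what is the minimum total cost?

Open C and E; minimum total cost 968.

For any fixed open set, each user region goes to its cheapest open site; total = fixed + service.
{C, E}: Galt→E 2·24=48, Dover→C 5·12=60, Ryde→E 5·5=25, Holm→E 9·12=108, Wirral→E 3·19=57, Calder→C 5·17=85, Orton→C 11·23=253. Service 636; fixed 332; total 968.
{C, D, E}: service 516 + fixed 568 = 1084
{B, E}: service 602 + fixed 489 = 1091
{A, B, C, D, E}: service 363 + fixed 1290 = 1653
No other subset beats 968.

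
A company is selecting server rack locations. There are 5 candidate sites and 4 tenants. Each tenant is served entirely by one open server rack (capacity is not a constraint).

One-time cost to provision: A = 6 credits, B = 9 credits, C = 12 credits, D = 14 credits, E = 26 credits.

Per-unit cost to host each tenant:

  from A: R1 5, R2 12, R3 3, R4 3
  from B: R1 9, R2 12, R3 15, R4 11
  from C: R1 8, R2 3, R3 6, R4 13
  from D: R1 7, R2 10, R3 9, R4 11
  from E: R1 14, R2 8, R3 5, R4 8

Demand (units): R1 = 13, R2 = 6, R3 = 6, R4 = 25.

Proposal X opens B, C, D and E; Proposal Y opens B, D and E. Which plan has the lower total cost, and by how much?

Proposal X: {B, C, D, E}: R1→D 7·13=91, R2→C 3·6=18, R3→E 5·6=30, R4→E 8·25=200. Service 339; fixed 61; total 400.
Proposal Y: {B, D, E}: R1→D 7·13=91, R2→E 8·6=48, R3→E 5·6=30, R4→E 8·25=200. Service 369; fixed 49; total 418.
Difference: |400 − 418| = 18.

Proposal X is cheaper by 18.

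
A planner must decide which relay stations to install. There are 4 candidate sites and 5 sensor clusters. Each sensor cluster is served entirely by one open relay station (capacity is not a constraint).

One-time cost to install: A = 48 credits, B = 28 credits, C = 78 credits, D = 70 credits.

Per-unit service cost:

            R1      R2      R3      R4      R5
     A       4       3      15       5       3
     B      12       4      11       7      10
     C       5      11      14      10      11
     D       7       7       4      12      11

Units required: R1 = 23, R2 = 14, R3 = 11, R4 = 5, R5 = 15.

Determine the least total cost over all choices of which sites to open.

For any fixed open set, each sensor cluster goes to its cheapest open site; total = fixed + service.
{A, D}: R1→A 4·23=92, R2→A 3·14=42, R3→D 4·11=44, R4→A 5·5=25, R5→A 3·15=45. Service 248; fixed 118; total 366.
{A, B, D}: service 248 + fixed 146 = 394
{A, B}: R1→A 4·23=92, R2→A 3·14=42, R3→B 11·11=121, R4→A 5·5=25, R5→A 3·15=45. Service 325; fixed 76; total 401.
{A, B, C, D}: service 248 + fixed 224 = 472
No other subset beats 366.

Minimum total cost: 366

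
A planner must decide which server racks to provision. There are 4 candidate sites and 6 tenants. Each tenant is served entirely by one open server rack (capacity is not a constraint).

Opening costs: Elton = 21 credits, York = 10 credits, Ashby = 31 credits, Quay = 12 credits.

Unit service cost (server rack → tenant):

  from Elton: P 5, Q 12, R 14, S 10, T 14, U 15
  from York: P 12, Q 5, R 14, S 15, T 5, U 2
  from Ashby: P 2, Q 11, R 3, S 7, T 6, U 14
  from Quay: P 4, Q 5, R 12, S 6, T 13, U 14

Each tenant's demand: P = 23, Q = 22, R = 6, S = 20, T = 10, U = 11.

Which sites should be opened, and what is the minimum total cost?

For any fixed open set, each tenant goes to its cheapest open site; total = fixed + service.
{York, Ashby, Quay}: P→Ashby 2·23=46, Q→York 5·22=110, R→Ashby 3·6=18, S→Quay 6·20=120, T→York 5·10=50, U→York 2·11=22. Service 366; fixed 53; total 419.
{York, Ashby}: P→Ashby 2·23=46, Q→York 5·22=110, R→Ashby 3·6=18, S→Ashby 7·20=140, T→York 5·10=50, U→York 2·11=22. Service 386; fixed 41; total 427.
{Elton, York, Ashby, Quay}: service 366 + fixed 74 = 440
{York}: service 842 + fixed 10 = 852
No other subset beats 419.

Open York, Ashby and Quay; minimum total cost 419.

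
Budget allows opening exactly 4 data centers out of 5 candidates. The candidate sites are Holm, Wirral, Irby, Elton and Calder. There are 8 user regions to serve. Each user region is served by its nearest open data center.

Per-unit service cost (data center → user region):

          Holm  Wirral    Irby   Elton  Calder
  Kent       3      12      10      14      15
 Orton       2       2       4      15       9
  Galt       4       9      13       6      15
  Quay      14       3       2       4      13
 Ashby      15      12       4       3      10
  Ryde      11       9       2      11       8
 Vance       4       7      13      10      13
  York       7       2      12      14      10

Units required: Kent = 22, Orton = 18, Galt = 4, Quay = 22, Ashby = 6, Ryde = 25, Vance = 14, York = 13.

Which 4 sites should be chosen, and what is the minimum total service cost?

Choose Holm, Wirral, Irby and Elton; total service cost 312.

With exactly 4 open, each user region uses its cheapest among the chosen.
{Holm, Wirral, Irby, Elton}: Kent→Holm 3·22=66, Orton→Holm 2·18=36, Galt→Holm 4·4=16, Quay→Irby 2·22=44, Ashby→Elton 3·6=18, Ryde→Irby 2·25=50, Vance→Holm 4·14=56, York→Wirral 2·13=26. Service cost 312.
{Holm, Wirral, Irby, Calder}: service cost 318
{Holm, Irby, Elton, Calder}: service cost 377
Among all 5 size-4 choices, {Holm, Wirral, Irby, Elton} is lowest.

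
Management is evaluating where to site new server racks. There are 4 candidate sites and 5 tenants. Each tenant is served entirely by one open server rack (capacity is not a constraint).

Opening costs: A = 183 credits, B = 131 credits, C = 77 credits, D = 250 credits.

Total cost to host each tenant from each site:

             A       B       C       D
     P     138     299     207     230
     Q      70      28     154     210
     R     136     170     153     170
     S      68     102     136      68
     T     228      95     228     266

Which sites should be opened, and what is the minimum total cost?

Open A and B; minimum total cost 779.

For any fixed open set, each tenant goes to its cheapest open site; total = fixed + service.
{A, B}: P→A 138, Q→B 28, R→A 136, S→A 68, T→B 95. Service 465; fixed 314; total 779.
{B, C}: service 585 + fixed 208 = 793
{A}: P→A 138, Q→A 70, R→A 136, S→A 68, T→A 228. Service 640; fixed 183; total 823.
{A, B, C, D}: P→A 138, Q→B 28, R→A 136, S→A 68, T→B 95. Service 465; fixed 641; total 1106.
No other subset beats 779.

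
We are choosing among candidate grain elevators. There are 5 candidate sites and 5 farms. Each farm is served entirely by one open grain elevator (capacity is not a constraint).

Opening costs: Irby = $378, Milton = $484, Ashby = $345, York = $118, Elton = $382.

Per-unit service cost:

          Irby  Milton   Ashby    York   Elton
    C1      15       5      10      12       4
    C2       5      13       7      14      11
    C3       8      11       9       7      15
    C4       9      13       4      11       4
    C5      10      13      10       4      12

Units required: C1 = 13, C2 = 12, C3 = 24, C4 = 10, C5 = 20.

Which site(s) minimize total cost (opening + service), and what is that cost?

For any fixed open set, each farm goes to its cheapest open site; total = fixed + service.
{York}: C1→York 12·13=156, C2→York 14·12=168, C3→York 7·24=168, C4→York 11·10=110, C5→York 4·20=80. Service 682; fixed 118; total 800.
{Ashby, York}: C1→Ashby 10·13=130, C2→Ashby 7·12=84, C3→York 7·24=168, C4→Ashby 4·10=40, C5→York 4·20=80. Service 502; fixed 463; total 965.
{York, Elton}: service 472 + fixed 500 = 972
{Irby, Milton, Ashby, York, Elton}: service 400 + fixed 1707 = 2107
No other subset beats 800.

Open York only; minimum total cost 800.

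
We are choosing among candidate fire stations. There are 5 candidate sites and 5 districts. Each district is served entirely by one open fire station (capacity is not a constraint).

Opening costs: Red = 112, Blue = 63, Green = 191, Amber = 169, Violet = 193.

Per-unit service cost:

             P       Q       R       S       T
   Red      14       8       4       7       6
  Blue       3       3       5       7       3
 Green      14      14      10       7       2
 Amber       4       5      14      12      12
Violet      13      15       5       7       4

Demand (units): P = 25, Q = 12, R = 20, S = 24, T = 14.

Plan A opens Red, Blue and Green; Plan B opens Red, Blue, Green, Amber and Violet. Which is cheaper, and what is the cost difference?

Plan A: {Red, Blue, Green}: P→Blue 3·25=75, Q→Blue 3·12=36, R→Red 4·20=80, S→Red 7·24=168, T→Green 2·14=28. Service 387; fixed 366; total 753.
Plan B: {Red, Blue, Green, Amber, Violet}: P→Blue 3·25=75, Q→Blue 3·12=36, R→Red 4·20=80, S→Red 7·24=168, T→Green 2·14=28. Service 387; fixed 728; total 1115.
Difference: |753 − 1115| = 362.

Plan A is cheaper by 362.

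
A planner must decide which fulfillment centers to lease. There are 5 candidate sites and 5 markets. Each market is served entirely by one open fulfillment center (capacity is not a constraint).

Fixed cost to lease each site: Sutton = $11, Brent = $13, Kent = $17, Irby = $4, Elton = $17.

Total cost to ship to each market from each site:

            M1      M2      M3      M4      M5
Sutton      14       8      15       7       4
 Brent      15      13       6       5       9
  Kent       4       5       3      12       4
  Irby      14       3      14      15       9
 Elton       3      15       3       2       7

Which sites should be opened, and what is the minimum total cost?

For any fixed open set, each market goes to its cheapest open site; total = fixed + service.
{Irby, Elton}: M1→Elton 3, M2→Irby 3, M3→Elton 3, M4→Elton 2, M5→Elton 7. Service 18; fixed 21; total 39.
{Kent}: service 28 + fixed 17 = 45
{Sutton, Irby, Elton}: service 15 + fixed 32 = 47
{Sutton, Brent, Kent, Irby, Elton}: service 15 + fixed 62 = 77
No other subset beats 39.

Open Irby and Elton; minimum total cost 39.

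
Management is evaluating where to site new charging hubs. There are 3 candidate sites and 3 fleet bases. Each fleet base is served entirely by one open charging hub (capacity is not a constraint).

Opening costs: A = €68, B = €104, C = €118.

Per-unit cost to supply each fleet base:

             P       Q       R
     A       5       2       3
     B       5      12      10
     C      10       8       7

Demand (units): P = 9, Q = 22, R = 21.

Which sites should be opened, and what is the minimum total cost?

Open A only; minimum total cost 220.

For any fixed open set, each fleet base goes to its cheapest open site; total = fixed + service.
{A}: P→A 5·9=45, Q→A 2·22=44, R→A 3·21=63. Service 152; fixed 68; total 220.
{A, B}: service 152 + fixed 172 = 324
{A, C}: P→A 5·9=45, Q→A 2·22=44, R→A 3·21=63. Service 152; fixed 186; total 338.
{A, B, C}: P→A 5·9=45, Q→A 2·22=44, R→A 3·21=63. Service 152; fixed 290; total 442.
No other subset beats 220.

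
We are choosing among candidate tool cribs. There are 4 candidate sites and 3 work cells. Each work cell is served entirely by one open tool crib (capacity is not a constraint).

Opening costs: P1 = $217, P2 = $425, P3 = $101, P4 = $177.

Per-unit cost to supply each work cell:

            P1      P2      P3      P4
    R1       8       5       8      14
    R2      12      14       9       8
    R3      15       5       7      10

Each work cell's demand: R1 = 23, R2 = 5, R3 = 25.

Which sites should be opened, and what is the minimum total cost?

Open P3 only; minimum total cost 505.

For any fixed open set, each work cell goes to its cheapest open site; total = fixed + service.
{P3}: R1→P3 8·23=184, R2→P3 9·5=45, R3→P3 7·25=175. Service 404; fixed 101; total 505.
{P3, P4}: service 399 + fixed 278 = 677
{P1, P3}: R1→P1 8·23=184, R2→P3 9·5=45, R3→P3 7·25=175. Service 404; fixed 318; total 722.
{P1, P2, P3, P4}: R1→P2 5·23=115, R2→P4 8·5=40, R3→P2 5·25=125. Service 280; fixed 920; total 1200.
(All 15 nonempty subsets were checked; P3 only is lowest.)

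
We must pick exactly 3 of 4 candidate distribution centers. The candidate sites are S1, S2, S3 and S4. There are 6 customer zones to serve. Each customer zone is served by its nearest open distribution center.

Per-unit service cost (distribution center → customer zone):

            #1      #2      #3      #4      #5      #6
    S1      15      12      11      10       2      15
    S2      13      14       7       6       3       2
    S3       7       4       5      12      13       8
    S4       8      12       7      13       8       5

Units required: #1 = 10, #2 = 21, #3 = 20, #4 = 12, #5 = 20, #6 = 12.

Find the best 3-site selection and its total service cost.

Choose S1, S2 and S3; total service cost 390.

With exactly 3 open, each customer zone uses its cheapest among the chosen.
{S1, S2, S3}: #1→S3 7·10=70, #2→S3 4·21=84, #3→S3 5·20=100, #4→S2 6·12=72, #5→S1 2·20=40, #6→S2 2·12=24. Service cost 390.
{S2, S3, S4}: service cost 410
{S1, S3, S4}: service cost 474
Among all 4 size-3 choices, {S1, S2, S3} is lowest.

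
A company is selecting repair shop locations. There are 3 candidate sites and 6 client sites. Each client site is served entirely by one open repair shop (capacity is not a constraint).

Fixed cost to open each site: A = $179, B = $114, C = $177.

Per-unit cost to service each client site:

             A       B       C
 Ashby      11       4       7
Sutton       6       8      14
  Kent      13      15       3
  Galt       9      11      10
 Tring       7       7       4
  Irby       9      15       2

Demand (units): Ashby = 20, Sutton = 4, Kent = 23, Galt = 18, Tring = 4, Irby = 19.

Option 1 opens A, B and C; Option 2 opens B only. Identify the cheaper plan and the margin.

Option 1: {A, B, C}: Ashby→B 4·20=80, Sutton→A 6·4=24, Kent→C 3·23=69, Galt→A 9·18=162, Tring→C 4·4=16, Irby→C 2·19=38. Service 389; fixed 470; total 859.
Option 2: {B}: Ashby→B 4·20=80, Sutton→B 8·4=32, Kent→B 15·23=345, Galt→B 11·18=198, Tring→B 7·4=28, Irby→B 15·19=285. Service 968; fixed 114; total 1082.
Difference: |859 − 1082| = 223.

Option 1 is cheaper by 223.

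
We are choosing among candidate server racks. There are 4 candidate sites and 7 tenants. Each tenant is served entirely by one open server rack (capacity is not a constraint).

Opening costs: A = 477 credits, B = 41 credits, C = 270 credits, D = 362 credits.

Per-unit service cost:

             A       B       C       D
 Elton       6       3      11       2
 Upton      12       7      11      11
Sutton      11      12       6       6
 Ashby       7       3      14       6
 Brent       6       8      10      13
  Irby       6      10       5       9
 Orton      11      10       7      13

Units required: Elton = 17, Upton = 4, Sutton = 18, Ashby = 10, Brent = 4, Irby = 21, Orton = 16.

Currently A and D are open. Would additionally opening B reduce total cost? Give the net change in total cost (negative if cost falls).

Yes — net change −21 (cost falls by 21).

Current service cost with {A, D}: 572.
Adding B: each tenant re-picks its cheapest; new service cost 510, saving 62.
Extra fixed cost: 41. Net change = 41 − 62 = -21.
(Totals: 1411 → 1390.)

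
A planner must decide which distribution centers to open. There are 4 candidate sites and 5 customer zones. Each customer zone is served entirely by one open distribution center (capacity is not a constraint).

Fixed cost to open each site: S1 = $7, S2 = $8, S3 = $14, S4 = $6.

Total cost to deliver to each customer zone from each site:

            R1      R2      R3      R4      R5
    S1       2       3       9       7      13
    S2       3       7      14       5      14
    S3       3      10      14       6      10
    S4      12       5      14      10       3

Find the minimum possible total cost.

Minimum total cost: 37

For any fixed open set, each customer zone goes to its cheapest open site; total = fixed + service.
{S1, S4}: R1→S1 2, R2→S1 3, R3→S1 9, R4→S1 7, R5→S4 3. Service 24; fixed 13; total 37.
{S1}: R1→S1 2, R2→S1 3, R3→S1 9, R4→S1 7, R5→S1 13. Service 34; fixed 7; total 41.
{S1, S2, S4}: service 22 + fixed 21 = 43
{S1, S2, S3, S4}: service 22 + fixed 35 = 57
(All 15 nonempty subsets were checked; S1 and S4 is lowest.)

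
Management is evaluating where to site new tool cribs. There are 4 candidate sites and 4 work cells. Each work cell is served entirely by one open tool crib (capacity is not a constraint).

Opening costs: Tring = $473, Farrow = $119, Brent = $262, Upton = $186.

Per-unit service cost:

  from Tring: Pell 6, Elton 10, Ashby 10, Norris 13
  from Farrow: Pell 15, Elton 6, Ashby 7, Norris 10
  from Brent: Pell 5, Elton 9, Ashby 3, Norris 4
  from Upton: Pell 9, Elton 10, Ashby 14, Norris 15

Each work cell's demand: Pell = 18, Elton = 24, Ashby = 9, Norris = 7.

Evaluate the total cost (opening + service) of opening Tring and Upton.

Each work cell is assigned to its cheapest site among the open ones.
{Tring, Upton}: Pell→Tring 6·18=108, Elton→Tring 10·24=240, Ashby→Tring 10·9=90, Norris→Tring 13·7=91. Service 529; fixed 659; total 1188.

Total cost: 1188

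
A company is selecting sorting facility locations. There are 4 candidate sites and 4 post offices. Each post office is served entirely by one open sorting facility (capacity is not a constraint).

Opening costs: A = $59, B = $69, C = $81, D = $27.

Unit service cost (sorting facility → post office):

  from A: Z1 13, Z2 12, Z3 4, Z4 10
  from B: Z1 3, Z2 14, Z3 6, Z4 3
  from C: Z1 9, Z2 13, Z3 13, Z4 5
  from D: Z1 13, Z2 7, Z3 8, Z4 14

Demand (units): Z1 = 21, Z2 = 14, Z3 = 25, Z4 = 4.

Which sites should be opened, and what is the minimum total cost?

For any fixed open set, each post office goes to its cheapest open site; total = fixed + service.
{B, D}: Z1→B 3·21=63, Z2→D 7·14=98, Z3→B 6·25=150, Z4→B 3·4=12. Service 323; fixed 96; total 419.
{A, B, D}: service 273 + fixed 155 = 428
{A, B}: Z1→B 3·21=63, Z2→A 12·14=168, Z3→A 4·25=100, Z4→B 3·4=12. Service 343; fixed 128; total 471.
{A, B, C, D}: service 273 + fixed 236 = 509
No other subset beats 419.

Open B and D; minimum total cost 419.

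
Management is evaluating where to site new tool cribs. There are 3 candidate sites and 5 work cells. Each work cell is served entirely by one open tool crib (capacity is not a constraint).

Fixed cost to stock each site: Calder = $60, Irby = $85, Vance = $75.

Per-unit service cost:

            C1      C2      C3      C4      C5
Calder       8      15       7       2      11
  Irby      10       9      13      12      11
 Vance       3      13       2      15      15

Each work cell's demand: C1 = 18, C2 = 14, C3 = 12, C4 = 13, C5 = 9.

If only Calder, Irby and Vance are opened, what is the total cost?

Total cost: 549

Each work cell is assigned to its cheapest site among the open ones.
{Calder, Irby, Vance}: C1→Vance 3·18=54, C2→Irby 9·14=126, C3→Vance 2·12=24, C4→Calder 2·13=26, C5→Calder 11·9=99. Service 329; fixed 220; total 549.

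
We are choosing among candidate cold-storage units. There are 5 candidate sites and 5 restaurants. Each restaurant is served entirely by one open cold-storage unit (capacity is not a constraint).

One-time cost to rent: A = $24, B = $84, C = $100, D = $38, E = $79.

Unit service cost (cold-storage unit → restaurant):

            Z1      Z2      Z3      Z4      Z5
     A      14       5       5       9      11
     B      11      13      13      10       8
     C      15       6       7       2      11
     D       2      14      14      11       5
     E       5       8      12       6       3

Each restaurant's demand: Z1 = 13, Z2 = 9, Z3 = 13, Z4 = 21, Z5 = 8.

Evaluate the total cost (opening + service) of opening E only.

Each restaurant is assigned to its cheapest site among the open ones.
{E}: Z1→E 5·13=65, Z2→E 8·9=72, Z3→E 12·13=156, Z4→E 6·21=126, Z5→E 3·8=24. Service 443; fixed 79; total 522.

Total cost: 522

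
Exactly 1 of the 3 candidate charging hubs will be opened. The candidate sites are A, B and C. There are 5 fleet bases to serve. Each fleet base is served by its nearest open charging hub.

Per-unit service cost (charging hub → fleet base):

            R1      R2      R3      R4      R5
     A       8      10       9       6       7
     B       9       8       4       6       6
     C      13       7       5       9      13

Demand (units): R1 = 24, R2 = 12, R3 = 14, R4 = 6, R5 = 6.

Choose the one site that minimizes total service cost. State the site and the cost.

With exactly 1 open, each fleet base uses its cheapest among the chosen.
{B}: R1→B 9·24=216, R2→B 8·12=96, R3→B 4·14=56, R4→B 6·6=36, R5→B 6·6=36. Service cost 440.
{A}: service cost 516
{C}: service cost 598
Among all 3 size-1 choices, {B} is lowest.

Choose B only; total service cost 440.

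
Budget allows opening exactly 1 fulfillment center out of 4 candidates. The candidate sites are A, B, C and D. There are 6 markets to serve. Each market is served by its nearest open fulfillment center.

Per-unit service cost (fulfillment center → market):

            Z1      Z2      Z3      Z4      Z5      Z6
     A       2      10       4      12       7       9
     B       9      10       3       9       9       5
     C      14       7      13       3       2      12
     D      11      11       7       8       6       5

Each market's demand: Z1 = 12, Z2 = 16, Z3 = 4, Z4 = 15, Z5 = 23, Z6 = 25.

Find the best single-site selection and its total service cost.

With exactly 1 open, each market uses its cheapest among the chosen.
{D}: Z1→D 11·12=132, Z2→D 11·16=176, Z3→D 7·4=28, Z4→D 8·15=120, Z5→D 6·23=138, Z6→D 5·25=125. Service cost 719.
{C}: service cost 723
{B}: service cost 747
Among all 4 size-1 choices, {D} is lowest.

Choose D only; total service cost 719.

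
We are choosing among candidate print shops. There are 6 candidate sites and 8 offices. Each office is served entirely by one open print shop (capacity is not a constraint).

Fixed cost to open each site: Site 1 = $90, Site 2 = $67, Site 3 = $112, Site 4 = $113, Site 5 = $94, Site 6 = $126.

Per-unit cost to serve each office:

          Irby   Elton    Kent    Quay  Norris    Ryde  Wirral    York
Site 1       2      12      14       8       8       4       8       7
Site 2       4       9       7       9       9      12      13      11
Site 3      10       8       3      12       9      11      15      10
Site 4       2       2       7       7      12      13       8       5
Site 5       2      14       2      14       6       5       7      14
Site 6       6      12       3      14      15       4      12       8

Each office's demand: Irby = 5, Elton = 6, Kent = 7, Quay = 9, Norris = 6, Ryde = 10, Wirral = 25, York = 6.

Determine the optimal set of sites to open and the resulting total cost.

Open Site 4 and Site 5; minimum total cost 597.

For any fixed open set, each office goes to its cheapest open site; total = fixed + service.
{Site 4, Site 5}: Irby→Site 4 2·5=10, Elton→Site 4 2·6=12, Kent→Site 5 2·7=14, Quay→Site 4 7·9=63, Norris→Site 5 6·6=36, Ryde→Site 5 5·10=50, Wirral→Site 5 7·25=175, York→Site 4 5·6=30. Service 390; fixed 207; total 597.
{Site 1, Site 5}: service 461 + fixed 184 = 645
{Site 2, Site 5}: service 486 + fixed 161 = 647
{Site 1, Site 2, Site 3, Site 4, Site 5, Site 6}: service 380 + fixed 602 = 982
No other subset beats 597.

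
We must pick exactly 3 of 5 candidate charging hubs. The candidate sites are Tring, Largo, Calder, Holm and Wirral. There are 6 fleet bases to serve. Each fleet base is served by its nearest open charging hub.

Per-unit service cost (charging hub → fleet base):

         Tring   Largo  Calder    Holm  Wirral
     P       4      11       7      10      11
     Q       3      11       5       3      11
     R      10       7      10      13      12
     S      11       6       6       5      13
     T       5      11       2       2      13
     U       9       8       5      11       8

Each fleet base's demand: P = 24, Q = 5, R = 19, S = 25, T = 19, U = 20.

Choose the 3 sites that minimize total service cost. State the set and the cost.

With exactly 3 open, each fleet base uses its cheapest among the chosen.
{Tring, Largo, Calder}: P→Tring 4·24=96, Q→Tring 3·5=15, R→Largo 7·19=133, S→Largo 6·25=150, T→Calder 2·19=38, U→Calder 5·20=100. Service cost 532.
{Tring, Calder, Holm}: service cost 564
{Tring, Largo, Holm}: service cost 567
Among all 10 size-3 choices, {Tring, Largo, Calder} is lowest.

Choose Tring, Largo and Calder; total service cost 532.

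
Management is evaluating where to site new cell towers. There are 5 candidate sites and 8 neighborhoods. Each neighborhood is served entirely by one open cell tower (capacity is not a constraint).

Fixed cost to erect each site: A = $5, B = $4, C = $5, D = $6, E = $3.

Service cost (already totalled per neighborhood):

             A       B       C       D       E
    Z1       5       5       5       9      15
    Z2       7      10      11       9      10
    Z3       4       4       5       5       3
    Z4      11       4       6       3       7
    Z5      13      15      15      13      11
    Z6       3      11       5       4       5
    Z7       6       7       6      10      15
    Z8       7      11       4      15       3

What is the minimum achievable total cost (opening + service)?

Minimum total cost: 53

For any fixed open set, each neighborhood goes to its cheapest open site; total = fixed + service.
{A, E}: Z1→A 5, Z2→A 7, Z3→E 3, Z4→E 7, Z5→E 11, Z6→A 3, Z7→A 6, Z8→E 3. Service 45; fixed 8; total 53.
{A, B, E}: service 42 + fixed 12 = 54
{A, D, E}: service 41 + fixed 14 = 55
{A, B, C, D, E}: service 41 + fixed 23 = 64
No other subset beats 53.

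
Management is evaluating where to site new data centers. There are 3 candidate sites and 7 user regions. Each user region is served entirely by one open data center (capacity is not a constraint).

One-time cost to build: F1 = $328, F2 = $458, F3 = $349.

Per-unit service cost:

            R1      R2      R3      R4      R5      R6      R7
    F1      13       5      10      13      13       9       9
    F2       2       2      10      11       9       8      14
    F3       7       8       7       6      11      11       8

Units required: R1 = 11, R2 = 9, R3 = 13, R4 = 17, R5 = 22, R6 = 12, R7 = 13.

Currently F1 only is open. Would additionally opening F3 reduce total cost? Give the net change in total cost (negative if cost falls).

Current service cost with {F1}: 1050.
Adding F3: each user region re-picks its cheapest; new service cost 769, saving 281.
Extra fixed cost: 349. Net change = 349 − 281 = 68.
(Totals: 1378 → 1446.)

No — net change +68 (cost rises by 68).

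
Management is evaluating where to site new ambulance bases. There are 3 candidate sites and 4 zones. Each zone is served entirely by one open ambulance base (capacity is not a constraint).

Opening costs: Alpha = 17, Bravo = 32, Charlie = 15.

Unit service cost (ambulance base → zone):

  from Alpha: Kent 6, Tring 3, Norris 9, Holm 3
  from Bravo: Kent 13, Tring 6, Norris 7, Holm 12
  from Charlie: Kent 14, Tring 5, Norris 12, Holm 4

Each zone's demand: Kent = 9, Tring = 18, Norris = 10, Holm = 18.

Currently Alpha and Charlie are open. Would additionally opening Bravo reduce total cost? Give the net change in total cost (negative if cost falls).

Current service cost with {Alpha, Charlie}: 252.
Adding Bravo: each zone re-picks its cheapest; new service cost 232, saving 20.
Extra fixed cost: 32. Net change = 32 − 20 = 12.
(Totals: 284 → 296.)

No — net change +12 (cost rises by 12).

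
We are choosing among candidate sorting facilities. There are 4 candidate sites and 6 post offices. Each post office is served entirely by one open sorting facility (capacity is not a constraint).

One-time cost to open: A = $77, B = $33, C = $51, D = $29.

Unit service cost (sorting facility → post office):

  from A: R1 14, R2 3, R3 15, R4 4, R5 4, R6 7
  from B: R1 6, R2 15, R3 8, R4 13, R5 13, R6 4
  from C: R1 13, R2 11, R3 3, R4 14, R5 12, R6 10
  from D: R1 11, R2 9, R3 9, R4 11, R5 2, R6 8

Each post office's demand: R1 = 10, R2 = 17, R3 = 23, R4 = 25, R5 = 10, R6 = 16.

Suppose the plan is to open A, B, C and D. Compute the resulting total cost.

Total cost: 554

Each post office is assigned to its cheapest site among the open ones.
{A, B, C, D}: R1→B 6·10=60, R2→A 3·17=51, R3→C 3·23=69, R4→A 4·25=100, R5→D 2·10=20, R6→B 4·16=64. Service 364; fixed 190; total 554.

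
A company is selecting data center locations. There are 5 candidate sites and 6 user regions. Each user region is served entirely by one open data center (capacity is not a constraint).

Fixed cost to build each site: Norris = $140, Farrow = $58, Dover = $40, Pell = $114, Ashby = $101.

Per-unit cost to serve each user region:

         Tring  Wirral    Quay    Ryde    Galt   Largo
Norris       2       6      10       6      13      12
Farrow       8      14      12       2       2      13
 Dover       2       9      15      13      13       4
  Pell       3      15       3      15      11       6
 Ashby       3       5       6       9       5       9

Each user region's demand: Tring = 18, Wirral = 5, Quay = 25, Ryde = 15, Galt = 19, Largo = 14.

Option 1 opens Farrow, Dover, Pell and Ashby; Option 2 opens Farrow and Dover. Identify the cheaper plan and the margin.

Option 1 is cheaper by 30.

Option 1: {Farrow, Dover, Pell, Ashby}: Tring→Dover 2·18=36, Wirral→Ashby 5·5=25, Quay→Pell 3·25=75, Ryde→Farrow 2·15=30, Galt→Farrow 2·19=38, Largo→Dover 4·14=56. Service 260; fixed 313; total 573.
Option 2: {Farrow, Dover}: Tring→Dover 2·18=36, Wirral→Dover 9·5=45, Quay→Farrow 12·25=300, Ryde→Farrow 2·15=30, Galt→Farrow 2·19=38, Largo→Dover 4·14=56. Service 505; fixed 98; total 603.
Difference: |573 − 603| = 30.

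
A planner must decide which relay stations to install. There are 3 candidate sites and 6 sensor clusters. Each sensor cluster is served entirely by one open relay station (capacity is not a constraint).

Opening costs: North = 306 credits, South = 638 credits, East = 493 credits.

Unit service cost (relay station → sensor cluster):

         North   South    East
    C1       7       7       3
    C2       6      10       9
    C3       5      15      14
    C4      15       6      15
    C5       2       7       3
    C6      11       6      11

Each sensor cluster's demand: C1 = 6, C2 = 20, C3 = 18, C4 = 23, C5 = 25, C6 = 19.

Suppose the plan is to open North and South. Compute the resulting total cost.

Each sensor cluster is assigned to its cheapest site among the open ones.
{North, South}: C1→North 7·6=42, C2→North 6·20=120, C3→North 5·18=90, C4→South 6·23=138, C5→North 2·25=50, C6→South 6·19=114. Service 554; fixed 944; total 1498.

Total cost: 1498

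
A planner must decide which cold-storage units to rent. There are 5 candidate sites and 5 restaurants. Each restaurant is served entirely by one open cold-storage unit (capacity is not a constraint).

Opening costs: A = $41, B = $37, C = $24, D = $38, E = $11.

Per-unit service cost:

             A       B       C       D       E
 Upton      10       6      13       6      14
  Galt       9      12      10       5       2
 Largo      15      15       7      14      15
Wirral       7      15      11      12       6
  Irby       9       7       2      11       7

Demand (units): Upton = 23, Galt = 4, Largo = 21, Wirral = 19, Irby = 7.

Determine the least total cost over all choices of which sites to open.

Minimum total cost: 493

For any fixed open set, each restaurant goes to its cheapest open site; total = fixed + service.
{B, C, E}: Upton→B 6·23=138, Galt→E 2·4=8, Largo→C 7·21=147, Wirral→E 6·19=114, Irby→C 2·7=14. Service 421; fixed 72; total 493.
{C, D, E}: service 421 + fixed 73 = 494
{B, C, D, E}: Upton→B 6·23=138, Galt→E 2·4=8, Largo→C 7·21=147, Wirral→E 6·19=114, Irby→C 2·7=14. Service 421; fixed 110; total 531.
{A, B, C, D, E}: service 421 + fixed 151 = 572
No other subset beats 493.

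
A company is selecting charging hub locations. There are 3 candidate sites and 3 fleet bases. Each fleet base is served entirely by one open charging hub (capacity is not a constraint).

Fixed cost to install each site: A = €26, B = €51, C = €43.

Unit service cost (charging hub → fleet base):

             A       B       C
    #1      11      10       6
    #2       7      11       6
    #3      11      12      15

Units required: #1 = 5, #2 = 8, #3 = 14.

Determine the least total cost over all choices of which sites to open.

For any fixed open set, each fleet base goes to its cheapest open site; total = fixed + service.
{A}: #1→A 11·5=55, #2→A 7·8=56, #3→A 11·14=154. Service 265; fixed 26; total 291.
{A, C}: service 232 + fixed 69 = 301
{C}: service 288 + fixed 43 = 331
{A, B, C}: #1→C 6·5=30, #2→C 6·8=48, #3→A 11·14=154. Service 232; fixed 120; total 352.
No other subset beats 291.

Minimum total cost: 291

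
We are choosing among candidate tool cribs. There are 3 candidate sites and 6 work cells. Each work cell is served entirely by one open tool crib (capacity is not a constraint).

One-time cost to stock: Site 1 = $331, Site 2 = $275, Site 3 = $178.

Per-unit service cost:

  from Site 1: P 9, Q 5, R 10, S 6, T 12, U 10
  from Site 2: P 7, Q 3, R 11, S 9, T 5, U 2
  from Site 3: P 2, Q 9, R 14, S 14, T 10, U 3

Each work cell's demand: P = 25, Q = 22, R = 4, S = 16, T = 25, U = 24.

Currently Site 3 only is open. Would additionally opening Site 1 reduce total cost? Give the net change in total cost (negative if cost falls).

Current service cost with {Site 3}: 850.
Adding Site 1: each work cell re-picks its cheapest; new service cost 618, saving 232.
Extra fixed cost: 331. Net change = 331 − 232 = 99.
(Totals: 1028 → 1127.)

No — net change +99 (cost rises by 99).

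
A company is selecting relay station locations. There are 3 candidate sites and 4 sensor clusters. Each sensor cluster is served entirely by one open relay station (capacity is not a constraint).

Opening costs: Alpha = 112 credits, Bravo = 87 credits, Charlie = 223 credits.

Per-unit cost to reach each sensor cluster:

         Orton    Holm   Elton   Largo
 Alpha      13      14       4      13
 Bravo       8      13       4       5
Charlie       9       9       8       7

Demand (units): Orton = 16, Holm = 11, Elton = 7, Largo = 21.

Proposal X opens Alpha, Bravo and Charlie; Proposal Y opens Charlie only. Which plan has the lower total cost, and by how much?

Proposal Y is cheaper by 113.

Proposal X: {Alpha, Bravo, Charlie}: Orton→Bravo 8·16=128, Holm→Charlie 9·11=99, Elton→Alpha 4·7=28, Largo→Bravo 5·21=105. Service 360; fixed 422; total 782.
Proposal Y: {Charlie}: Orton→Charlie 9·16=144, Holm→Charlie 9·11=99, Elton→Charlie 8·7=56, Largo→Charlie 7·21=147. Service 446; fixed 223; total 669.
Difference: |782 − 669| = 113.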